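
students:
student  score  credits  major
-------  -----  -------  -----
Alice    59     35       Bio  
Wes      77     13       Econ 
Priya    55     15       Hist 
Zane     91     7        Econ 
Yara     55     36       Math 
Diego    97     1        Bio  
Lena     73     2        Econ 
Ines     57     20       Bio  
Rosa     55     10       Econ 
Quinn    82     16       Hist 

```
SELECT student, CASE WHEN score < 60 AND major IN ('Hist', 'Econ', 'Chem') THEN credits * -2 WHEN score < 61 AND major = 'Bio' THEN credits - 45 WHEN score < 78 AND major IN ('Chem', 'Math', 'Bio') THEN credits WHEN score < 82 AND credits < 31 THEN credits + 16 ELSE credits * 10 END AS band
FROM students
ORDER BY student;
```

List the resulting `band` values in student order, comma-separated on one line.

-10, 10, -25, 18, -30, 160, -20, 29, 36, 70

student=Alice: score < 61 AND major = 'Bio' → -10
student=Diego: ELSE → 10
student=Ines: score < 61 AND major = 'Bio' → -25
student=Lena: score < 82 AND credits < 31 → 18
student=Priya: score < 60 AND major IN ('Hist', 'Econ', 'Chem') → -30
student=Quinn: ELSE → 160
student=Rosa: score < 60 AND major IN ('Hist', 'Econ', 'Chem') → -20
student=Wes: score < 82 AND credits < 31 → 29
student=Yara: score < 78 AND major IN ('Chem', 'Math', 'Bio') → 36
student=Zane: ELSE → 70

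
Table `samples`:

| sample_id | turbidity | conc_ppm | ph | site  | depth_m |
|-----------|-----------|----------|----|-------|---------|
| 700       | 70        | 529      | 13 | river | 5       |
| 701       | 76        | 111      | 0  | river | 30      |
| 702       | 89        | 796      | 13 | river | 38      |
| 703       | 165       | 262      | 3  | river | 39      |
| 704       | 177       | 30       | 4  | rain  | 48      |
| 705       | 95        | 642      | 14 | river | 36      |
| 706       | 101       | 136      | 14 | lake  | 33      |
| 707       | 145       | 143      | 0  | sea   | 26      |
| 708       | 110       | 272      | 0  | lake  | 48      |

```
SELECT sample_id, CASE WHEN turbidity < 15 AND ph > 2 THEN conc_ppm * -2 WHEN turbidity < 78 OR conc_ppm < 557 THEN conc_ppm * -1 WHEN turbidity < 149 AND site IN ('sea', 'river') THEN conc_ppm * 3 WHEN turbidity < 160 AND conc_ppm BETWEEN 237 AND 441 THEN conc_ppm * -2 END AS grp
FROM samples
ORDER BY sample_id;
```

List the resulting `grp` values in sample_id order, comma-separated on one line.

sample_id=700: turbidity < 78 OR conc_ppm < 557 → -529
sample_id=701: turbidity < 78 OR conc_ppm < 557 → -111
sample_id=702: turbidity < 149 AND site IN ('sea', 'river') → 2388
sample_id=703: turbidity < 78 OR conc_ppm < 557 → -262
sample_id=704: turbidity < 78 OR conc_ppm < 557 → -30
sample_id=705: turbidity < 149 AND site IN ('sea', 'river') → 1926
sample_id=706: turbidity < 78 OR conc_ppm < 557 → -136
sample_id=707: turbidity < 78 OR conc_ppm < 557 → -143
sample_id=708: turbidity < 78 OR conc_ppm < 557 → -272

-529, -111, 2388, -262, -30, 1926, -136, -143, -272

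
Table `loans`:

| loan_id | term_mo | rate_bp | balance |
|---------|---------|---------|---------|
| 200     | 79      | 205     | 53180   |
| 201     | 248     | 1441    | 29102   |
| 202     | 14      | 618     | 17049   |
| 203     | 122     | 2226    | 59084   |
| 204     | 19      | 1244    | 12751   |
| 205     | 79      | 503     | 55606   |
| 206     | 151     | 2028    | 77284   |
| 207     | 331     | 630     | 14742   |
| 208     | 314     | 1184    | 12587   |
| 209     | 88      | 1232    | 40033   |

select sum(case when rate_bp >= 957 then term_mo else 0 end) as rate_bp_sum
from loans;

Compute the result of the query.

loan_id=200: ✗
loan_id=201: ✓ → 248
loan_id=202: ✗
loan_id=203: ✓ → 122
loan_id=204: ✓ → 19
loan_id=205: ✗
loan_id=206: ✓ → 151
loan_id=207: ✗
loan_id=208: ✓ → 314
loan_id=209: ✓ → 88
rate_bp_sum = 248 + 122 + 19 + 151 + 314 + 88 = 942

942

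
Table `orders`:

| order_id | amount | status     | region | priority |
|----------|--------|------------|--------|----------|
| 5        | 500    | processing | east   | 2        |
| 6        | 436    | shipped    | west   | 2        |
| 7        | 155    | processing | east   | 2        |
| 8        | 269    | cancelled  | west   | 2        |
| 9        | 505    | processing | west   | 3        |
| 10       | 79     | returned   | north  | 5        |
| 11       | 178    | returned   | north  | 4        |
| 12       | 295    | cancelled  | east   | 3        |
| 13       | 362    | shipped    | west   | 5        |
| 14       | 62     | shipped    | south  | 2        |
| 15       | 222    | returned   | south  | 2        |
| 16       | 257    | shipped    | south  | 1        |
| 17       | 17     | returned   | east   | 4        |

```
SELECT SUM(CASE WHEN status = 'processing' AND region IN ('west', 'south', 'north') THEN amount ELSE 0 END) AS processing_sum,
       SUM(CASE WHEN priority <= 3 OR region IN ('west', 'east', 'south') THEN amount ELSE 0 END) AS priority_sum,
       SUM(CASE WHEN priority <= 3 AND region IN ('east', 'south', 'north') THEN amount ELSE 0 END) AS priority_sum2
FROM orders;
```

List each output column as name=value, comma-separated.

[processing_sum: status = 'processing' AND region IN ('west', 'south', 'north')]
order_id=5: ✗
order_id=6: ✗
order_id=7: ✗
order_id=8: ✗
order_id=9: ✓ → 505
order_id=10: ✗
order_id=11: ✗
order_id=12: ✗
order_id=13: ✗
order_id=14: ✗
order_id=15: ✗
order_id=16: ✗
order_id=17: ✗
processing_sum = 505
—
[priority_sum: priority <= 3 OR region IN ('west', 'east', 'south')]
order_id=5: ✓ → 500
order_id=6: ✓ → 436
order_id=7: ✓ → 155
order_id=8: ✓ → 269
order_id=9: ✓ → 505
order_id=10: ✗
order_id=11: ✗
order_id=12: ✓ → 295
order_id=13: ✓ → 362
order_id=14: ✓ → 62
order_id=15: ✓ → 222
order_id=16: ✓ → 257
order_id=17: ✓ → 17
priority_sum = 500 + 436 + 155 + 269 + 505 + 295 + 362 + 62 + 222 + 257 + 17 = 3080
—
[priority_sum2: priority <= 3 AND region IN ('east', 'south', 'north')]
order_id=5: ✓ → 500
order_id=6: ✗
order_id=7: ✓ → 155
order_id=8: ✗
order_id=9: ✗
order_id=10: ✗
order_id=11: ✗
order_id=12: ✓ → 295
order_id=13: ✗
order_id=14: ✓ → 62
order_id=15: ✓ → 222
order_id=16: ✓ → 257
order_id=17: ✗
priority_sum2 = 500 + 155 + 295 + 62 + 222 + 257 = 1491

processing_sum=505, priority_sum=3080, priority_sum2=1491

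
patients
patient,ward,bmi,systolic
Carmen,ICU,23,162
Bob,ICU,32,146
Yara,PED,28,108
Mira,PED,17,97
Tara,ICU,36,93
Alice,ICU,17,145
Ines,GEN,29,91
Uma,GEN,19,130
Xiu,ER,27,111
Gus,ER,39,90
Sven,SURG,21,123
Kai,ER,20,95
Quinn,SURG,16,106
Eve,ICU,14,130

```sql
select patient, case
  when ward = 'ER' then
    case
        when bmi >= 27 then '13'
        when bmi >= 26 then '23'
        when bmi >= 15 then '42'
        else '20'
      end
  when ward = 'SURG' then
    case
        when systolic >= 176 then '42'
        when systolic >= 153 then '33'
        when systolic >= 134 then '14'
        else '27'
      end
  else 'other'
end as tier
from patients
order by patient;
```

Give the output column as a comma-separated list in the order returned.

other, other, other, other, 13, other, 42, other, 27, 27, other, other, 13, other

patient=Alice: ward='ICU' → outer ELSE → other
patient=Bob: ward='ICU' → outer ELSE → other
patient=Carmen: ward='ICU' → outer ELSE → other
patient=Eve: ward='ICU' → outer ELSE → other
patient=Gus: ward='ER' → inner[bmi >= 27] → 13
patient=Ines: ward='GEN' → outer ELSE → other
patient=Kai: ward='ER' → inner[bmi >= 15] → 42
patient=Mira: ward='PED' → outer ELSE → other
patient=Quinn: ward='SURG' → inner[ELSE] → 27
patient=Sven: ward='SURG' → inner[ELSE] → 27
patient=Tara: ward='ICU' → outer ELSE → other
patient=Uma: ward='GEN' → outer ELSE → other
patient=Xiu: ward='ER' → inner[bmi >= 27] → 13
patient=Yara: ward='PED' → outer ELSE → other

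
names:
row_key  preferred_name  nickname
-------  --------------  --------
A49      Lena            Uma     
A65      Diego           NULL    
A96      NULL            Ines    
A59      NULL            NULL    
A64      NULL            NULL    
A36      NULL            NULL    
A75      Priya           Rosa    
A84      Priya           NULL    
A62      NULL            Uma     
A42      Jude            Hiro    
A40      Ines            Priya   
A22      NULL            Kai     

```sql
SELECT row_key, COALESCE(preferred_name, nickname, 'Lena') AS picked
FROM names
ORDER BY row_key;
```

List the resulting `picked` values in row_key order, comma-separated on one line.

row_key=A22: preferred_name=NULL, nickname=Kai → Kai
row_key=A36: preferred_name=NULL, nickname=NULL, → literal Lena → Lena
row_key=A40: preferred_name=Ines → Ines
row_key=A42: preferred_name=Jude → Jude
row_key=A49: preferred_name=Lena → Lena
row_key=A59: preferred_name=NULL, nickname=NULL, → literal Lena → Lena
row_key=A62: preferred_name=NULL, nickname=Uma → Uma
row_key=A64: preferred_name=NULL, nickname=NULL, → literal Lena → Lena
row_key=A65: preferred_name=Diego → Diego
row_key=A75: preferred_name=Priya → Priya
row_key=A84: preferred_name=Priya → Priya
row_key=A96: preferred_name=NULL, nickname=Ines → Ines

Kai, Lena, Ines, Jude, Lena, Lena, Uma, Lena, Diego, Priya, Priya, Ines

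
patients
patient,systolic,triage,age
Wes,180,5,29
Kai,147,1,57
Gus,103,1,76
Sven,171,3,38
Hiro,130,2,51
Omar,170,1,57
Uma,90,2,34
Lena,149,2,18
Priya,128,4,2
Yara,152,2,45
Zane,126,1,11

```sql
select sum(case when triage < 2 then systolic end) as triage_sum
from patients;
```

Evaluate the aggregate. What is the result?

patient=Wes: ✗
patient=Kai: ✓ → 147
patient=Gus: ✓ → 103
patient=Sven: ✗
patient=Hiro: ✗
patient=Omar: ✓ → 170
patient=Uma: ✗
patient=Lena: ✗
patient=Priya: ✗
patient=Yara: ✗
patient=Zane: ✓ → 126
triage_sum = 147 + 103 + 170 + 126 = 546

546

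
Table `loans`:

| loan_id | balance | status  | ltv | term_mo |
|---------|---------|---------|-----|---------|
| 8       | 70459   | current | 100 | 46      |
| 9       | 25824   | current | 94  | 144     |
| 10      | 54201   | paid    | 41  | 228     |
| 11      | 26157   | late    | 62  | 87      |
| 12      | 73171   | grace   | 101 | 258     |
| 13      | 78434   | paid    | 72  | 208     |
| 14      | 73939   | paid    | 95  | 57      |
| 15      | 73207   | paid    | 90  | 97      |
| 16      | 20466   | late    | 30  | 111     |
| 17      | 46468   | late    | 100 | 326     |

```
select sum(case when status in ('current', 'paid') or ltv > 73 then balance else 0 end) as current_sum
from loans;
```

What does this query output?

495703

loan_id=8: ✓ → 70459
loan_id=9: ✓ → 25824
loan_id=10: ✓ → 54201
loan_id=11: ✗
loan_id=12: ✓ → 73171
loan_id=13: ✓ → 78434
loan_id=14: ✓ → 73939
loan_id=15: ✓ → 73207
loan_id=16: ✗
loan_id=17: ✓ → 46468
current_sum = 70459 + 25824 + 54201 + 73171 + 78434 + 73939 + 73207 + 46468 = 495703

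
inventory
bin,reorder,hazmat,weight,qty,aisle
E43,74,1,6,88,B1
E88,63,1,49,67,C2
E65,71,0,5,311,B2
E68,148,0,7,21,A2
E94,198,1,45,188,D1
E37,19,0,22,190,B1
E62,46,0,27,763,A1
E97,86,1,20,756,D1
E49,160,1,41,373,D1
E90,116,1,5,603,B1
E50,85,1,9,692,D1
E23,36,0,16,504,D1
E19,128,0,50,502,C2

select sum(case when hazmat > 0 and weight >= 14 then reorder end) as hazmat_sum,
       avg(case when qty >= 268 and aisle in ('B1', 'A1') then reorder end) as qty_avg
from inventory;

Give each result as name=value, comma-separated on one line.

[hazmat_sum: hazmat > 0 and weight >= 14]
bin=E43: ✗
bin=E88: ✓ → 63
bin=E65: ✗
bin=E68: ✗
bin=E94: ✓ → 198
bin=E37: ✗
bin=E62: ✗
bin=E97: ✓ → 86
bin=E49: ✓ → 160
bin=E90: ✗
bin=E50: ✗
bin=E23: ✗
bin=E19: ✗
hazmat_sum = 63 + 198 + 86 + 160 = 507
—
[qty_avg: qty >= 268 and aisle in ('B1', 'A1')]
bin=E43: ✗
bin=E88: ✗
bin=E65: ✗
bin=E68: ✗
bin=E94: ✗
bin=E37: ✗
bin=E62: ✓ → 46
bin=E97: ✗
bin=E49: ✗
bin=E90: ✓ → 116
bin=E50: ✗
bin=E23: ✗
bin=E19: ✗
qty_avg = (46 + 116) / 2 = 81

hazmat_sum=507, qty_avg=81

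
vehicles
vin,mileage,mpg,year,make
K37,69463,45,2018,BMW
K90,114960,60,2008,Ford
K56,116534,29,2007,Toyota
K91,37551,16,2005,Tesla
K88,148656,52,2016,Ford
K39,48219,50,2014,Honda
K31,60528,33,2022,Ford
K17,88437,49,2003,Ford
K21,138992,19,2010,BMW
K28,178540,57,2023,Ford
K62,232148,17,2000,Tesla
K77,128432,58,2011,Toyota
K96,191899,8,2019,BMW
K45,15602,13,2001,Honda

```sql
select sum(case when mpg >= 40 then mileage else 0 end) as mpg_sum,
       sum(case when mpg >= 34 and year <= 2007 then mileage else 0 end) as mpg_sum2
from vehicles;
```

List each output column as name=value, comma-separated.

mpg_sum=776707, mpg_sum2=88437

[mpg_sum: mpg >= 40]
vin=K37: ✓ → 69463
vin=K90: ✓ → 114960
vin=K56: ✗
vin=K91: ✗
vin=K88: ✓ → 148656
vin=K39: ✓ → 48219
vin=K31: ✗
vin=K17: ✓ → 88437
vin=K21: ✗
vin=K28: ✓ → 178540
vin=K62: ✗
vin=K77: ✓ → 128432
vin=K96: ✗
vin=K45: ✗
mpg_sum = 69463 + 114960 + 148656 + 48219 + 88437 + 178540 + 128432 = 776707
—
[mpg_sum2: mpg >= 34 and year <= 2007]
vin=K37: ✗
vin=K90: ✗
vin=K56: ✗
vin=K91: ✗
vin=K88: ✗
vin=K39: ✗
vin=K31: ✗
vin=K17: ✓ → 88437
vin=K21: ✗
vin=K28: ✗
vin=K62: ✗
vin=K77: ✗
vin=K96: ✗
vin=K45: ✗
mpg_sum2 = 88437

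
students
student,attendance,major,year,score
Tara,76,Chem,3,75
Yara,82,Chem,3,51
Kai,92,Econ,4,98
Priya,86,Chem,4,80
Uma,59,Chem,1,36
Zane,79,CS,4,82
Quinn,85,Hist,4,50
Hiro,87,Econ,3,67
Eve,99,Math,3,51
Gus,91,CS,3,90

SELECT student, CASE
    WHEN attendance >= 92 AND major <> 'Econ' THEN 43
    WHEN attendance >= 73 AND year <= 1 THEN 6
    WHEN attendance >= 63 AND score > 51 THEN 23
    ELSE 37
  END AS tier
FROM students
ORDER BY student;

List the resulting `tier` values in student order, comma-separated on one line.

student=Eve: attendance >= 92 AND major <> 'Econ' → 43
student=Gus: attendance >= 63 AND score > 51 → 23
student=Hiro: attendance >= 63 AND score > 51 → 23
student=Kai: attendance >= 63 AND score > 51 → 23
student=Priya: attendance >= 63 AND score > 51 → 23
student=Quinn: ELSE → 37
student=Tara: attendance >= 63 AND score > 51 → 23
student=Uma: ELSE → 37
student=Yara: ELSE → 37
student=Zane: attendance >= 63 AND score > 51 → 23

43, 23, 23, 23, 23, 37, 23, 37, 37, 23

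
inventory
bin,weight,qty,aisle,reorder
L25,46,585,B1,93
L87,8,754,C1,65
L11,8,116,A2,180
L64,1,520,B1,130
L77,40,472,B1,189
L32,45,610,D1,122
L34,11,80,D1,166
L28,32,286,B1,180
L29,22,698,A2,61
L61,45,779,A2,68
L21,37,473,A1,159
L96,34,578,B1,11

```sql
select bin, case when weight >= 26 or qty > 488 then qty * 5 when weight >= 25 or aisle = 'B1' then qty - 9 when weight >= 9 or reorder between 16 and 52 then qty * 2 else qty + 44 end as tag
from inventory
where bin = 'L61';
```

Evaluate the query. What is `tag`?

bin = L61: weight=45, qty=779, aisle=A2, reorder=68.
weight >= 26 or qty > 488 → true → 3895

3895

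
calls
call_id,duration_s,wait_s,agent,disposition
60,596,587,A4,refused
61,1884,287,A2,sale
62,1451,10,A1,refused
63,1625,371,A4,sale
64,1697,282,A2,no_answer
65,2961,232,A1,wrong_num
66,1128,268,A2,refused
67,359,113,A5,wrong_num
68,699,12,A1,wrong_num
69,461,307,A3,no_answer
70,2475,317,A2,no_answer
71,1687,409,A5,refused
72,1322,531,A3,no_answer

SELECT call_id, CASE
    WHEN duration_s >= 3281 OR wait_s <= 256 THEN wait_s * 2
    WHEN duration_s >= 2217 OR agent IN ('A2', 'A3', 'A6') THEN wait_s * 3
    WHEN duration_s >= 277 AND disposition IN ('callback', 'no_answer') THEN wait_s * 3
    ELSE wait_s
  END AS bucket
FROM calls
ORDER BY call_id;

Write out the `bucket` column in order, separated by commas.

587, 861, 20, 371, 846, 464, 804, 226, 24, 921, 951, 409, 1593

call_id=60: ELSE → 587
call_id=61: duration_s >= 2217 OR agent IN ('A2', 'A3', 'A6') → 861
call_id=62: duration_s >= 3281 OR wait_s <= 256 → 20
call_id=63: ELSE → 371
call_id=64: duration_s >= 2217 OR agent IN ('A2', 'A3', 'A6') → 846
call_id=65: duration_s >= 3281 OR wait_s <= 256 → 464
call_id=66: duration_s >= 2217 OR agent IN ('A2', 'A3', 'A6') → 804
call_id=67: duration_s >= 3281 OR wait_s <= 256 → 226
call_id=68: duration_s >= 3281 OR wait_s <= 256 → 24
call_id=69: duration_s >= 2217 OR agent IN ('A2', 'A3', 'A6') → 921
call_id=70: duration_s >= 2217 OR agent IN ('A2', 'A3', 'A6') → 951
call_id=71: ELSE → 409
call_id=72: duration_s >= 2217 OR agent IN ('A2', 'A3', 'A6') → 1593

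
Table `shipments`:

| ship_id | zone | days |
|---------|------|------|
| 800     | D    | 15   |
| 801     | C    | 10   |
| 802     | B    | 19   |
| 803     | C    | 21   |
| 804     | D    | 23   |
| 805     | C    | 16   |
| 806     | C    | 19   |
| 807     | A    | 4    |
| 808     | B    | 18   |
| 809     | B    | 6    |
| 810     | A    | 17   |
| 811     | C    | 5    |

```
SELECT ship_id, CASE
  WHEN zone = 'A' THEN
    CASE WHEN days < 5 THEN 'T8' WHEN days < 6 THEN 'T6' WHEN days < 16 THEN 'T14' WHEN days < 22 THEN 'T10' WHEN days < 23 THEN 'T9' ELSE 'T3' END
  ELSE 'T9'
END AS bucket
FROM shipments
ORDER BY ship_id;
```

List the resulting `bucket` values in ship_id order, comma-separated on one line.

ship_id=800: zone='D' → outer ELSE → T9
ship_id=801: zone='C' → outer ELSE → T9
ship_id=802: zone='B' → outer ELSE → T9
ship_id=803: zone='C' → outer ELSE → T9
ship_id=804: zone='D' → outer ELSE → T9
ship_id=805: zone='C' → outer ELSE → T9
ship_id=806: zone='C' → outer ELSE → T9
ship_id=807: zone='A' → inner[days < 5] → T8
ship_id=808: zone='B' → outer ELSE → T9
ship_id=809: zone='B' → outer ELSE → T9
ship_id=810: zone='A' → inner[days < 22] → T10
ship_id=811: zone='C' → outer ELSE → T9

T9, T9, T9, T9, T9, T9, T9, T8, T9, T9, T10, T9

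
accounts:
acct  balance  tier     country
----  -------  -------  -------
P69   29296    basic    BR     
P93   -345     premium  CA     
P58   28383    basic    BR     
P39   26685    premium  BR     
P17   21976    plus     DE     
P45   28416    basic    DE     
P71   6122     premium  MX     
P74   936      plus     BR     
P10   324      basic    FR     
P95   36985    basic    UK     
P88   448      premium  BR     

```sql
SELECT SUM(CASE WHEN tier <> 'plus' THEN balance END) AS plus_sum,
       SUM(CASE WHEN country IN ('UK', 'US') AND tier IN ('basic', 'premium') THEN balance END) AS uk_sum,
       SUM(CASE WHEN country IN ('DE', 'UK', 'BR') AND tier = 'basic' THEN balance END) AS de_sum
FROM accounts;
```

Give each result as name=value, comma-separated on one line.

[plus_sum: tier <> 'plus']
acct=P69: ✓ → 29296
acct=P93: ✓ → -345
acct=P58: ✓ → 28383
acct=P39: ✓ → 26685
acct=P17: ✗
acct=P45: ✓ → 28416
acct=P71: ✓ → 6122
acct=P74: ✗
acct=P10: ✓ → 324
acct=P95: ✓ → 36985
acct=P88: ✓ → 448
plus_sum = 29296 + -345 + 28383 + 26685 + 28416 + 6122 + 324 + 36985 + 448 = 156314
—
[uk_sum: country IN ('UK', 'US') AND tier IN ('basic', 'premium')]
acct=P69: ✗
acct=P93: ✗
acct=P58: ✗
acct=P39: ✗
acct=P17: ✗
acct=P45: ✗
acct=P71: ✗
acct=P74: ✗
acct=P10: ✗
acct=P95: ✓ → 36985
acct=P88: ✗
uk_sum = 36985
—
[de_sum: country IN ('DE', 'UK', 'BR') AND tier = 'basic']
acct=P69: ✓ → 29296
acct=P93: ✗
acct=P58: ✓ → 28383
acct=P39: ✗
acct=P17: ✗
acct=P45: ✓ → 28416
acct=P71: ✗
acct=P74: ✗
acct=P10: ✗
acct=P95: ✓ → 36985
acct=P88: ✗
de_sum = 29296 + 28383 + 28416 + 36985 = 123080

plus_sum=156314, uk_sum=36985, de_sum=123080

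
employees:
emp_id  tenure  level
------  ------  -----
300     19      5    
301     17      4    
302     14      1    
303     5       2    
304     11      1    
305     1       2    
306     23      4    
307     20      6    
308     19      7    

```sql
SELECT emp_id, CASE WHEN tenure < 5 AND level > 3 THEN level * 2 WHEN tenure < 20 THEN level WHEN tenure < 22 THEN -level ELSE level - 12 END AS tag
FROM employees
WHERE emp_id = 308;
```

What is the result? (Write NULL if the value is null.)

7

emp_id = 308: tenure=19, level=7.
tenure < 5 AND level > 3 → false
tenure < 20 → true → 7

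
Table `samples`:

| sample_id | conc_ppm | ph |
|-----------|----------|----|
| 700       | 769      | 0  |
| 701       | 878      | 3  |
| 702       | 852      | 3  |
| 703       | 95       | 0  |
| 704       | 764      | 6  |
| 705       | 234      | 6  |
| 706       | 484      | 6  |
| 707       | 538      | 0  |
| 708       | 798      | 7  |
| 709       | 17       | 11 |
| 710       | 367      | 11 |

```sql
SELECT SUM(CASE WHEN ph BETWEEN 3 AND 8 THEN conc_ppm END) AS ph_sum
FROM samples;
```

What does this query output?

sample_id=700: ✗
sample_id=701: ✓ → 878
sample_id=702: ✓ → 852
sample_id=703: ✗
sample_id=704: ✓ → 764
sample_id=705: ✓ → 234
sample_id=706: ✓ → 484
sample_id=707: ✗
sample_id=708: ✓ → 798
sample_id=709: ✗
sample_id=710: ✗
ph_sum = 878 + 852 + 764 + 234 + 484 + 798 = 4010

4010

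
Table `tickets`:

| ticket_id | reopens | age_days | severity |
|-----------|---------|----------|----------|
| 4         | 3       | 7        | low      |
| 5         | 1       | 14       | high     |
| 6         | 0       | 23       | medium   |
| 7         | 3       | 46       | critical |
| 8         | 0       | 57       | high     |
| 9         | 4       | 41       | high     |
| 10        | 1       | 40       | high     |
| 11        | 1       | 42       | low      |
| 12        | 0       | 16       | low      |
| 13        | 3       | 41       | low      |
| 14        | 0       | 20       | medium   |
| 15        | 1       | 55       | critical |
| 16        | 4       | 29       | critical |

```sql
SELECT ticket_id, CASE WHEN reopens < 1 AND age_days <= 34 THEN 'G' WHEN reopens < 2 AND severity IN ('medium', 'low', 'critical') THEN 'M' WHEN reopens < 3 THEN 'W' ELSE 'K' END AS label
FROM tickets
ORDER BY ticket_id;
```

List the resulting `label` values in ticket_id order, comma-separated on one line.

K, W, G, K, W, K, W, M, G, K, G, M, K

ticket_id=4: ELSE → K
ticket_id=5: reopens < 3 → W
ticket_id=6: reopens < 1 AND age_days <= 34 → G
ticket_id=7: ELSE → K
ticket_id=8: reopens < 3 → W
ticket_id=9: ELSE → K
ticket_id=10: reopens < 3 → W
ticket_id=11: reopens < 2 AND severity IN ('medium', 'low', 'critical') → M
ticket_id=12: reopens < 1 AND age_days <= 34 → G
ticket_id=13: ELSE → K
ticket_id=14: reopens < 1 AND age_days <= 34 → G
ticket_id=15: reopens < 2 AND severity IN ('medium', 'low', 'critical') → M
ticket_id=16: ELSE → K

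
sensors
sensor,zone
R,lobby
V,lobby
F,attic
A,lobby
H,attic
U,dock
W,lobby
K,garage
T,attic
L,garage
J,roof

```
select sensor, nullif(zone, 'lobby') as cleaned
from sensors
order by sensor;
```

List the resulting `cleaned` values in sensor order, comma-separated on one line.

NULL, attic, attic, roof, garage, garage, NULL, attic, dock, NULL, NULL

sensor=A: zone=lobby vs lobby: equal → NULL
sensor=F: zone=attic vs lobby: differ → attic
sensor=H: zone=attic vs lobby: differ → attic
sensor=J: zone=roof vs lobby: differ → roof
sensor=K: zone=garage vs lobby: differ → garage
sensor=L: zone=garage vs lobby: differ → garage
sensor=R: zone=lobby vs lobby: equal → NULL
sensor=T: zone=attic vs lobby: differ → attic
sensor=U: zone=dock vs lobby: differ → dock
sensor=V: zone=lobby vs lobby: equal → NULL
sensor=W: zone=lobby vs lobby: equal → NULL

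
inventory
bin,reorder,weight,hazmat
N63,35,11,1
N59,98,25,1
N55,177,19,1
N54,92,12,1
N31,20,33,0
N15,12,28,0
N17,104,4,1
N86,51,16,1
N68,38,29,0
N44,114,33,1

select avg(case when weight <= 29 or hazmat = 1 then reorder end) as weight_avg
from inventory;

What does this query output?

80.1111111111

bin=N63: ✓ → 35
bin=N59: ✓ → 98
bin=N55: ✓ → 177
bin=N54: ✓ → 92
bin=N31: ✗
bin=N15: ✓ → 12
bin=N17: ✓ → 104
bin=N86: ✓ → 51
bin=N68: ✓ → 38
bin=N44: ✓ → 114
weight_avg = (35 + 98 + 177 + 92 + 12 + 104 + 51 + 38 + 114) / 9 = 80.1111111111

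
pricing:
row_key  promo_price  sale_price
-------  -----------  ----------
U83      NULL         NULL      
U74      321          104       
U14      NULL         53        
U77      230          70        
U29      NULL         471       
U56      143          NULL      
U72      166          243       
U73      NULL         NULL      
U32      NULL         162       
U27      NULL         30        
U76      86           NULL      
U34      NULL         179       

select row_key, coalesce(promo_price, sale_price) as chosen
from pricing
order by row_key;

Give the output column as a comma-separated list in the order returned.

53, 30, 471, 162, 179, 143, 166, NULL, 321, 86, 230, NULL

row_key=U14: promo_price=NULL, sale_price=53 → 53
row_key=U27: promo_price=NULL, sale_price=30 → 30
row_key=U29: promo_price=NULL, sale_price=471 → 471
row_key=U32: promo_price=NULL, sale_price=162 → 162
row_key=U34: promo_price=NULL, sale_price=179 → 179
row_key=U56: promo_price=143 → 143
row_key=U72: promo_price=166 → 166
row_key=U73: promo_price=NULL, sale_price=NULL (all NULL) → NULL
row_key=U74: promo_price=321 → 321
row_key=U76: promo_price=86 → 86
row_key=U77: promo_price=230 → 230
row_key=U83: promo_price=NULL, sale_price=NULL (all NULL) → NULL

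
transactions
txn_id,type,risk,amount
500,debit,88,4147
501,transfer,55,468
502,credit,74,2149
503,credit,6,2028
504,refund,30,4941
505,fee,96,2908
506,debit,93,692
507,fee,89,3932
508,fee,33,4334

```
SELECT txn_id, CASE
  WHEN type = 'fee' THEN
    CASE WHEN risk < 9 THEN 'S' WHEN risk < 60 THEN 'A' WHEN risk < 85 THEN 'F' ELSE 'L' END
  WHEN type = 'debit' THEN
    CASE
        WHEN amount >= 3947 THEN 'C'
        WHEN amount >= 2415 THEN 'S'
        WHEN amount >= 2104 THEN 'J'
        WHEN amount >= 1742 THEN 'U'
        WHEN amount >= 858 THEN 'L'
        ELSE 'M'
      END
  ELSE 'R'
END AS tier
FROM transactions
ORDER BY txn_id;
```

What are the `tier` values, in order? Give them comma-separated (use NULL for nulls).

txn_id=500: type='debit' → inner[amount >= 3947] → C
txn_id=501: type='transfer' → outer ELSE → R
txn_id=502: type='credit' → outer ELSE → R
txn_id=503: type='credit' → outer ELSE → R
txn_id=504: type='refund' → outer ELSE → R
txn_id=505: type='fee' → inner[ELSE] → L
txn_id=506: type='debit' → inner[ELSE] → M
txn_id=507: type='fee' → inner[ELSE] → L
txn_id=508: type='fee' → inner[risk < 60] → A

C, R, R, R, R, L, M, L, A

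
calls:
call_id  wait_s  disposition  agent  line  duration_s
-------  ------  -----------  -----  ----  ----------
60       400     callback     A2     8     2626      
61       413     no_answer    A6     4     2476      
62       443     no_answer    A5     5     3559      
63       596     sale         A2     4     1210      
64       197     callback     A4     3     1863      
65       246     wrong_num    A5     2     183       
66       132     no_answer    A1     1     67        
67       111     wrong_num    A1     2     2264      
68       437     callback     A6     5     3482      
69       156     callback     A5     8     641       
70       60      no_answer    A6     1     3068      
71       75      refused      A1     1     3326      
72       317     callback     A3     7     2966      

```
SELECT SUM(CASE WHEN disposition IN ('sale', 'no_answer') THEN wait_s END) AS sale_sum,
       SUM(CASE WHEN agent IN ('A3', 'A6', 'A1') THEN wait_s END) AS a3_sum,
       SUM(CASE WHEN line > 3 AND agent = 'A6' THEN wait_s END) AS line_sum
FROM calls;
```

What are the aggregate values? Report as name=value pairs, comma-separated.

[sale_sum: disposition IN ('sale', 'no_answer')]
call_id=60: ✗
call_id=61: ✓ → 413
call_id=62: ✓ → 443
call_id=63: ✓ → 596
call_id=64: ✗
call_id=65: ✗
call_id=66: ✓ → 132
call_id=67: ✗
call_id=68: ✗
call_id=69: ✗
call_id=70: ✓ → 60
call_id=71: ✗
call_id=72: ✗
sale_sum = 413 + 443 + 596 + 132 + 60 = 1644
—
[a3_sum: agent IN ('A3', 'A6', 'A1')]
call_id=60: ✗
call_id=61: ✓ → 413
call_id=62: ✗
call_id=63: ✗
call_id=64: ✗
call_id=65: ✗
call_id=66: ✓ → 132
call_id=67: ✓ → 111
call_id=68: ✓ → 437
call_id=69: ✗
call_id=70: ✓ → 60
call_id=71: ✓ → 75
call_id=72: ✓ → 317
a3_sum = 413 + 132 + 111 + 437 + 60 + 75 + 317 = 1545
—
[line_sum: line > 3 AND agent = 'A6']
call_id=60: ✗
call_id=61: ✓ → 413
call_id=62: ✗
call_id=63: ✗
call_id=64: ✗
call_id=65: ✗
call_id=66: ✗
call_id=67: ✗
call_id=68: ✓ → 437
call_id=69: ✗
call_id=70: ✗
call_id=71: ✗
call_id=72: ✗
line_sum = 413 + 437 = 850

sale_sum=1644, a3_sum=1545, line_sum=850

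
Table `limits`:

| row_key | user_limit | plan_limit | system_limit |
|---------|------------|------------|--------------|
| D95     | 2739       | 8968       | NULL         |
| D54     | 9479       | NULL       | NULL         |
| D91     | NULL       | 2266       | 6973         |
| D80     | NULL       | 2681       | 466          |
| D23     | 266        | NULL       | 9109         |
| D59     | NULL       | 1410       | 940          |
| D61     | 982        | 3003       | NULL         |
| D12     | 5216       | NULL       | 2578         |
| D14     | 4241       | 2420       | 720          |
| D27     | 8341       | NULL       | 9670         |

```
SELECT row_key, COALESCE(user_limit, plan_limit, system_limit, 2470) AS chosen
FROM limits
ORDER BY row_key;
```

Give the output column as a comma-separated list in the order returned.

row_key=D12: user_limit=5216 → 5216
row_key=D14: user_limit=4241 → 4241
row_key=D23: user_limit=266 → 266
row_key=D27: user_limit=8341 → 8341
row_key=D54: user_limit=9479 → 9479
row_key=D59: user_limit=NULL, plan_limit=1410 → 1410
row_key=D61: user_limit=982 → 982
row_key=D80: user_limit=NULL, plan_limit=2681 → 2681
row_key=D91: user_limit=NULL, plan_limit=2266 → 2266
row_key=D95: user_limit=2739 → 2739

5216, 4241, 266, 8341, 9479, 1410, 982, 2681, 2266, 2739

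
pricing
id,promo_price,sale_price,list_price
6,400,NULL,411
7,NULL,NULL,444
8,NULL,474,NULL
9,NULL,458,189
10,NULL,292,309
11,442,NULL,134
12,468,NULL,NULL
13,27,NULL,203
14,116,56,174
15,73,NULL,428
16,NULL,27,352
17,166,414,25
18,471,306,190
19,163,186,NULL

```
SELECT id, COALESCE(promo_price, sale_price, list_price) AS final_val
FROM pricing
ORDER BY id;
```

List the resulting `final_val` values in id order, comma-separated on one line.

400, 444, 474, 458, 292, 442, 468, 27, 116, 73, 27, 166, 471, 163

id=6: promo_price=400 → 400
id=7: promo_price=NULL, sale_price=NULL, list_price=444 → 444
id=8: promo_price=NULL, sale_price=474 → 474
id=9: promo_price=NULL, sale_price=458 → 458
id=10: promo_price=NULL, sale_price=292 → 292
id=11: promo_price=442 → 442
id=12: promo_price=468 → 468
id=13: promo_price=27 → 27
id=14: promo_price=116 → 116
id=15: promo_price=73 → 73
id=16: promo_price=NULL, sale_price=27 → 27
id=17: promo_price=166 → 166
id=18: promo_price=471 → 471
id=19: promo_price=163 → 163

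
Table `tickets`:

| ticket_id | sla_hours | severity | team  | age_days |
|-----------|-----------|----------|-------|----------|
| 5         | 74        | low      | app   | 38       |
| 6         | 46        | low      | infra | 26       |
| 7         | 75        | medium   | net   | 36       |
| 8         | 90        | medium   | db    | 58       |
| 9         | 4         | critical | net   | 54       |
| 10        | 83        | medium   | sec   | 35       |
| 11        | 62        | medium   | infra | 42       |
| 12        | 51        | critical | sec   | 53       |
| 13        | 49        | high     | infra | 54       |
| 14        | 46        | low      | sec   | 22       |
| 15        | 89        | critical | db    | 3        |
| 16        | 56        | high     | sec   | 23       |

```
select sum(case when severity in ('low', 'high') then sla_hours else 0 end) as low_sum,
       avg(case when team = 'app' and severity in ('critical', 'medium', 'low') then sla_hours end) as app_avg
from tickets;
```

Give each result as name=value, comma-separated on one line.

low_sum=271, app_avg=74

[low_sum: severity in ('low', 'high')]
ticket_id=5: ✓ → 74
ticket_id=6: ✓ → 46
ticket_id=7: ✗
ticket_id=8: ✗
ticket_id=9: ✗
ticket_id=10: ✗
ticket_id=11: ✗
ticket_id=12: ✗
ticket_id=13: ✓ → 49
ticket_id=14: ✓ → 46
ticket_id=15: ✗
ticket_id=16: ✓ → 56
low_sum = 74 + 46 + 49 + 46 + 56 = 271
—
[app_avg: team = 'app' and severity in ('critical', 'medium', 'low')]
ticket_id=5: ✓ → 74
ticket_id=6: ✗
ticket_id=7: ✗
ticket_id=8: ✗
ticket_id=9: ✗
ticket_id=10: ✗
ticket_id=11: ✗
ticket_id=12: ✗
ticket_id=13: ✗
ticket_id=14: ✗
ticket_id=15: ✗
ticket_id=16: ✗
app_avg = 74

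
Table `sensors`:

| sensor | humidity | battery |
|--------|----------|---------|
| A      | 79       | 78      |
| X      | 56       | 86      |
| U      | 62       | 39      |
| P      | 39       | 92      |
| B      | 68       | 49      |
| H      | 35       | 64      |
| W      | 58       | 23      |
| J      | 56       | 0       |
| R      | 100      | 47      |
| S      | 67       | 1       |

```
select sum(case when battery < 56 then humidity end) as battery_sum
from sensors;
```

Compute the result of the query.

411

sensor=A: ✗
sensor=X: ✗
sensor=U: ✓ → 62
sensor=P: ✗
sensor=B: ✓ → 68
sensor=H: ✗
sensor=W: ✓ → 58
sensor=J: ✓ → 56
sensor=R: ✓ → 100
sensor=S: ✓ → 67
battery_sum = 62 + 68 + 58 + 56 + 100 + 67 = 411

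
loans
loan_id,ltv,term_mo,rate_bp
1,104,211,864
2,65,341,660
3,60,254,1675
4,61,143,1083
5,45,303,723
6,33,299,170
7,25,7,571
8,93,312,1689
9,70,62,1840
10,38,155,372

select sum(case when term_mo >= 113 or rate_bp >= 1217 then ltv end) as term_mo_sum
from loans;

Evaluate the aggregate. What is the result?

loan_id=1: ✓ → 104
loan_id=2: ✓ → 65
loan_id=3: ✓ → 60
loan_id=4: ✓ → 61
loan_id=5: ✓ → 45
loan_id=6: ✓ → 33
loan_id=7: ✗
loan_id=8: ✓ → 93
loan_id=9: ✓ → 70
loan_id=10: ✓ → 38
term_mo_sum = 104 + 65 + 60 + 61 + 45 + 33 + 93 + 70 + 38 = 569

569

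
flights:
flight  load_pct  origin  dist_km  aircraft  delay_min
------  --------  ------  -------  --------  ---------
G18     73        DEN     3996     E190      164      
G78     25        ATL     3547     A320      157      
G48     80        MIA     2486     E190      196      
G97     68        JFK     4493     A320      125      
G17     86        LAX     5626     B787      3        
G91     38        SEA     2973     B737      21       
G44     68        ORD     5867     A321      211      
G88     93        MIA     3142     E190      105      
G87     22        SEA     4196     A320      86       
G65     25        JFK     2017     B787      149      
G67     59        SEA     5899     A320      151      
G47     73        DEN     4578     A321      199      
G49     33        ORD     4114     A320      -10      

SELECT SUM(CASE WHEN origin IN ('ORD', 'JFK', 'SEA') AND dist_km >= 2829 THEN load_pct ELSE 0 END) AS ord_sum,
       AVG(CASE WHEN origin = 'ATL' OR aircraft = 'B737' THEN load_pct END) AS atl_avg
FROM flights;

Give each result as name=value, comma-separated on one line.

ord_sum=288, atl_avg=31.5

[ord_sum: origin IN ('ORD', 'JFK', 'SEA') AND dist_km >= 2829]
flight=G18: ✗
flight=G78: ✗
flight=G48: ✗
flight=G97: ✓ → 68
flight=G17: ✗
flight=G91: ✓ → 38
flight=G44: ✓ → 68
flight=G88: ✗
flight=G87: ✓ → 22
flight=G65: ✗
flight=G67: ✓ → 59
flight=G47: ✗
flight=G49: ✓ → 33
ord_sum = 68 + 38 + 68 + 22 + 59 + 33 = 288
—
[atl_avg: origin = 'ATL' OR aircraft = 'B737']
flight=G18: ✗
flight=G78: ✓ → 25
flight=G48: ✗
flight=G97: ✗
flight=G17: ✗
flight=G91: ✓ → 38
flight=G44: ✗
flight=G88: ✗
flight=G87: ✗
flight=G65: ✗
flight=G67: ✗
flight=G47: ✗
flight=G49: ✗
atl_avg = (25 + 38) / 2 = 31.5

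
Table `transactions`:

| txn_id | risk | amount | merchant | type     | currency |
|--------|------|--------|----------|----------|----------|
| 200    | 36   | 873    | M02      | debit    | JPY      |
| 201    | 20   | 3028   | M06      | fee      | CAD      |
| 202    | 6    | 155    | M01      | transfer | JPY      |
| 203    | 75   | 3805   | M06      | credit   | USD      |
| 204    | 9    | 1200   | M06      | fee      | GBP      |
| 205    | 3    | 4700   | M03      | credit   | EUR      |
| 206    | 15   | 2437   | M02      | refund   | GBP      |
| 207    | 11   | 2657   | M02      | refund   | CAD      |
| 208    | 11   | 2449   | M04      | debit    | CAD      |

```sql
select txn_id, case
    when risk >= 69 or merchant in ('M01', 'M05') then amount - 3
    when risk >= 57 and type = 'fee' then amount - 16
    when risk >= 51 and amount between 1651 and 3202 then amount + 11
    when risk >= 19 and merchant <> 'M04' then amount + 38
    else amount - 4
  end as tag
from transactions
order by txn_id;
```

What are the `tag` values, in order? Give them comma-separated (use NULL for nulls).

txn_id=200: risk >= 19 and merchant <> 'M04' → 911
txn_id=201: risk >= 19 and merchant <> 'M04' → 3066
txn_id=202: risk >= 69 or merchant in ('M01', 'M05') → 152
txn_id=203: risk >= 69 or merchant in ('M01', 'M05') → 3802
txn_id=204: ELSE → 1196
txn_id=205: ELSE → 4696
txn_id=206: ELSE → 2433
txn_id=207: ELSE → 2653
txn_id=208: ELSE → 2445

911, 3066, 152, 3802, 1196, 4696, 2433, 2653, 2445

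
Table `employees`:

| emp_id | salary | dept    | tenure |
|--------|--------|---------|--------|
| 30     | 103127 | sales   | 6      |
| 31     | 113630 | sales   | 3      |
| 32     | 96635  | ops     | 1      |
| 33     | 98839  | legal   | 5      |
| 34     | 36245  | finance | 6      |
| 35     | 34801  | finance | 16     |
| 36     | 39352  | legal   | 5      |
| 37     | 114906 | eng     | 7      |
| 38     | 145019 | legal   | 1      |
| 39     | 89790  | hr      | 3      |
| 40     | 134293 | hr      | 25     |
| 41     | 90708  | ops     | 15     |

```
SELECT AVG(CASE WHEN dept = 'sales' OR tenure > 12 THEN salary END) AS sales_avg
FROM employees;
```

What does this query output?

95311.8

emp_id=30: ✓ → 103127
emp_id=31: ✓ → 113630
emp_id=32: ✗
emp_id=33: ✗
emp_id=34: ✗
emp_id=35: ✓ → 34801
emp_id=36: ✗
emp_id=37: ✗
emp_id=38: ✗
emp_id=39: ✗
emp_id=40: ✓ → 134293
emp_id=41: ✓ → 90708
sales_avg = (103127 + 113630 + 34801 + 134293 + 90708) / 5 = 95311.8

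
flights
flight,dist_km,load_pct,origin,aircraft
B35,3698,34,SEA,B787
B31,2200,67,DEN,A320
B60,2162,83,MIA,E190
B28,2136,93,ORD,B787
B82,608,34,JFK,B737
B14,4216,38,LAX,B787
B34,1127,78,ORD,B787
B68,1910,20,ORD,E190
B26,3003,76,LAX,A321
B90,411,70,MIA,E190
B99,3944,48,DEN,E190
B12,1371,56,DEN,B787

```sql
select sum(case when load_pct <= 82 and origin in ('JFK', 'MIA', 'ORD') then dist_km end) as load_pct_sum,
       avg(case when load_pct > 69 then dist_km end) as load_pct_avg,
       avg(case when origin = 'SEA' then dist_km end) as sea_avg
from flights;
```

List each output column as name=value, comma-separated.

[load_pct_sum: load_pct <= 82 and origin in ('JFK', 'MIA', 'ORD')]
flight=B35: ✗
flight=B31: ✗
flight=B60: ✗
flight=B28: ✗
flight=B82: ✓ → 608
flight=B14: ✗
flight=B34: ✓ → 1127
flight=B68: ✓ → 1910
flight=B26: ✗
flight=B90: ✓ → 411
flight=B99: ✗
flight=B12: ✗
load_pct_sum = 608 + 1127 + 1910 + 411 = 4056
—
[load_pct_avg: load_pct > 69]
flight=B35: ✗
flight=B31: ✗
flight=B60: ✓ → 2162
flight=B28: ✓ → 2136
flight=B82: ✗
flight=B14: ✗
flight=B34: ✓ → 1127
flight=B68: ✗
flight=B26: ✓ → 3003
flight=B90: ✓ → 411
flight=B99: ✗
flight=B12: ✗
load_pct_avg = (2162 + 2136 + 1127 + 3003 + 411) / 5 = 1767.8
—
[sea_avg: origin = 'SEA']
flight=B35: ✓ → 3698
flight=B31: ✗
flight=B60: ✗
flight=B28: ✗
flight=B82: ✗
flight=B14: ✗
flight=B34: ✗
flight=B68: ✗
flight=B26: ✗
flight=B90: ✗
flight=B99: ✗
flight=B12: ✗
sea_avg = 3698

load_pct_sum=4056, load_pct_avg=1767.8, sea_avg=3698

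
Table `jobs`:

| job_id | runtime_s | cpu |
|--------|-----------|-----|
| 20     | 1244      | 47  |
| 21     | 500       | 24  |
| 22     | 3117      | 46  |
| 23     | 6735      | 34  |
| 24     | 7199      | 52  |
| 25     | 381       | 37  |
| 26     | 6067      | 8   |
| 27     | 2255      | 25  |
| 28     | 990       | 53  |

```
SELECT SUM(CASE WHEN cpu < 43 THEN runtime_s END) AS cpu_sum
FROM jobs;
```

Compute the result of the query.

job_id=20: ✗
job_id=21: ✓ → 500
job_id=22: ✗
job_id=23: ✓ → 6735
job_id=24: ✗
job_id=25: ✓ → 381
job_id=26: ✓ → 6067
job_id=27: ✓ → 2255
job_id=28: ✗
cpu_sum = 500 + 6735 + 381 + 6067 + 2255 = 15938

15938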